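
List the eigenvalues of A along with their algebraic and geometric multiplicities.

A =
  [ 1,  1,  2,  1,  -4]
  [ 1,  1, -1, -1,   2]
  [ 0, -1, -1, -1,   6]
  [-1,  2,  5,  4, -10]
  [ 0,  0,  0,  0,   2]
λ = 1: alg = 3, geom = 2; λ = 2: alg = 2, geom = 2

Step 1 — factor the characteristic polynomial to read off the algebraic multiplicities:
  χ_A(x) = (x - 2)^2*(x - 1)^3

Step 2 — compute geometric multiplicities via the rank-nullity identity g(λ) = n − rank(A − λI):
  rank(A − (1)·I) = 3, so dim ker(A − (1)·I) = n − 3 = 2
  rank(A − (2)·I) = 3, so dim ker(A − (2)·I) = n − 3 = 2

Summary:
  λ = 1: algebraic multiplicity = 3, geometric multiplicity = 2
  λ = 2: algebraic multiplicity = 2, geometric multiplicity = 2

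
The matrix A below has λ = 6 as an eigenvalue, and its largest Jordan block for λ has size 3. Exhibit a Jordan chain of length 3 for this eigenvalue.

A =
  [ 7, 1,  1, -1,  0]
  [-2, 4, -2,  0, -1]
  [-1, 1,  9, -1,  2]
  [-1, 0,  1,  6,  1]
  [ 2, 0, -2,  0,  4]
A Jordan chain for λ = 6 of length 3:
v_1 = (-1, 2, -1, 0, 0)ᵀ
v_2 = (1, -2, -1, -1, 2)ᵀ
v_3 = (1, 0, 0, 0, 0)ᵀ

Let N = A − (6)·I. We want v_3 with N^3 v_3 = 0 but N^2 v_3 ≠ 0; then v_{j-1} := N · v_j for j = 3, …, 2.

Pick v_3 = (1, 0, 0, 0, 0)ᵀ.
Then v_2 = N · v_3 = (1, -2, -1, -1, 2)ᵀ.
Then v_1 = N · v_2 = (-1, 2, -1, 0, 0)ᵀ.

Sanity check: (A − (6)·I) v_1 = (0, 0, 0, 0, 0)ᵀ = 0. ✓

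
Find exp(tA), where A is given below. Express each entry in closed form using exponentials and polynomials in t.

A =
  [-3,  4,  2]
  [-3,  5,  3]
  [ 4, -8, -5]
e^{tA} =
  [-2*t*exp(-t) + exp(-t), 4*t*exp(-t), 2*t*exp(-t)]
  [-3*t*exp(-t), 6*t*exp(-t) + exp(-t), 3*t*exp(-t)]
  [4*t*exp(-t), -8*t*exp(-t), -4*t*exp(-t) + exp(-t)]

Strategy: write A = P · J · P⁻¹ where J is a Jordan canonical form, so e^{tA} = P · e^{tJ} · P⁻¹, and e^{tJ} can be computed block-by-block.

A has Jordan form
J =
  [-1,  1,  0]
  [ 0, -1,  0]
  [ 0,  0, -1]
(up to reordering of blocks).

Per-block formulas:
  For a 1×1 block at λ = -1: exp(t · [-1]) = [e^(-1t)].
  For a 2×2 Jordan block J_2(-1): exp(t · J_2(-1)) = e^(-1t)·(I + t·N), where N is the 2×2 nilpotent shift.

After assembling e^{tJ} and conjugating by P, we get:

e^{tA} =
  [-2*t*exp(-t) + exp(-t), 4*t*exp(-t), 2*t*exp(-t)]
  [-3*t*exp(-t), 6*t*exp(-t) + exp(-t), 3*t*exp(-t)]
  [4*t*exp(-t), -8*t*exp(-t), -4*t*exp(-t) + exp(-t)]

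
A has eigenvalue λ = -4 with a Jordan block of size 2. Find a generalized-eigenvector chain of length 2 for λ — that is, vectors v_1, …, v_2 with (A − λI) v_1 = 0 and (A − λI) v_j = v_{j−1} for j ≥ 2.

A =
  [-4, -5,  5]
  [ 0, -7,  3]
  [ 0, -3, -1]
A Jordan chain for λ = -4 of length 2:
v_1 = (-5, -3, -3)ᵀ
v_2 = (0, 1, 0)ᵀ

Let N = A − (-4)·I. We want v_2 with N^2 v_2 = 0 but N^1 v_2 ≠ 0; then v_{j-1} := N · v_j for j = 2, …, 2.

Pick v_2 = (0, 1, 0)ᵀ.
Then v_1 = N · v_2 = (-5, -3, -3)ᵀ.

Sanity check: (A − (-4)·I) v_1 = (0, 0, 0)ᵀ = 0. ✓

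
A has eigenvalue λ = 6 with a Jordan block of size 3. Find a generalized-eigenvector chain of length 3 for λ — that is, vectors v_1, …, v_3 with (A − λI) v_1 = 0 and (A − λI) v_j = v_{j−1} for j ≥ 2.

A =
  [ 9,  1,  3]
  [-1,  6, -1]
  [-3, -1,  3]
A Jordan chain for λ = 6 of length 3:
v_1 = (-1, 0, 1)ᵀ
v_2 = (3, -1, -3)ᵀ
v_3 = (1, 0, 0)ᵀ

Let N = A − (6)·I. We want v_3 with N^3 v_3 = 0 but N^2 v_3 ≠ 0; then v_{j-1} := N · v_j for j = 3, …, 2.

Pick v_3 = (1, 0, 0)ᵀ.
Then v_2 = N · v_3 = (3, -1, -3)ᵀ.
Then v_1 = N · v_2 = (-1, 0, 1)ᵀ.

Sanity check: (A − (6)·I) v_1 = (0, 0, 0)ᵀ = 0. ✓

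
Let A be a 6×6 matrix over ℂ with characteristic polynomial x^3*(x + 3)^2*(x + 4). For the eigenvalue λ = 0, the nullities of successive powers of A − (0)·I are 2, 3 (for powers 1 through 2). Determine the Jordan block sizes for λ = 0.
Block sizes for λ = 0: [2, 1]

From the dimensions of kernels of powers, the number of Jordan blocks of size at least j is d_j − d_{j−1} where d_j = dim ker(N^j) (with d_0 = 0). Computing the differences gives [2, 1].
The number of blocks of size exactly k is (#blocks of size ≥ k) − (#blocks of size ≥ k + 1), so the partition is: 1 block(s) of size 1, 1 block(s) of size 2.
In nonincreasing order the block sizes are [2, 1].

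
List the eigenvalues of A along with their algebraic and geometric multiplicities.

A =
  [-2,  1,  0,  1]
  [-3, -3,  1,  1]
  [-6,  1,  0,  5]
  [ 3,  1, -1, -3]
λ = -2: alg = 4, geom = 2

Step 1 — factor the characteristic polynomial to read off the algebraic multiplicities:
  χ_A(x) = (x + 2)^4

Step 2 — compute geometric multiplicities via the rank-nullity identity g(λ) = n − rank(A − λI):
  rank(A − (-2)·I) = 2, so dim ker(A − (-2)·I) = n − 2 = 2

Summary:
  λ = -2: algebraic multiplicity = 4, geometric multiplicity = 2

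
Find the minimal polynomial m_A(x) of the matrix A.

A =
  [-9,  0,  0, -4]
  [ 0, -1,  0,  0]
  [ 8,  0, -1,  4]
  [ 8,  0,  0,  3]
x^2 + 6*x + 5

The characteristic polynomial is χ_A(x) = (x + 1)^3*(x + 5), so the eigenvalues are known. The minimal polynomial is
  m_A(x) = Π_λ (x − λ)^{k_λ}
where k_λ is the size of the *largest* Jordan block for λ (equivalently, the smallest k with (A − λI)^k v = 0 for every generalised eigenvector v of λ).

  λ = -5: largest Jordan block has size 1, contributing (x + 5)
  λ = -1: largest Jordan block has size 1, contributing (x + 1)

So m_A(x) = (x + 1)*(x + 5) = x^2 + 6*x + 5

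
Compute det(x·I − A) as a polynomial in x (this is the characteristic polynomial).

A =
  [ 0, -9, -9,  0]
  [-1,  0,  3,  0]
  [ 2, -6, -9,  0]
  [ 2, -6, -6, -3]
x^4 + 12*x^3 + 54*x^2 + 108*x + 81

Expanding det(x·I − A) (e.g. by cofactor expansion or by noting that A is similar to its Jordan form J, which has the same characteristic polynomial as A) gives
  χ_A(x) = x^4 + 12*x^3 + 54*x^2 + 108*x + 81
which factors as (x + 3)^4. The eigenvalues (with algebraic multiplicities) are λ = -3 with multiplicity 4.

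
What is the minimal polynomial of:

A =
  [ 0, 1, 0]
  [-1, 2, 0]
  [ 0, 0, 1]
x^2 - 2*x + 1

The characteristic polynomial is χ_A(x) = (x - 1)^3, so the eigenvalues are known. The minimal polynomial is
  m_A(x) = Π_λ (x − λ)^{k_λ}
where k_λ is the size of the *largest* Jordan block for λ (equivalently, the smallest k with (A − λI)^k v = 0 for every generalised eigenvector v of λ).

  λ = 1: largest Jordan block has size 2, contributing (x − 1)^2

So m_A(x) = (x - 1)^2 = x^2 - 2*x + 1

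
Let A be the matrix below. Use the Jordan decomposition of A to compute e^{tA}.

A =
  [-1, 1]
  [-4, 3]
e^{tA} =
  [-2*t*exp(t) + exp(t), t*exp(t)]
  [-4*t*exp(t), 2*t*exp(t) + exp(t)]

Strategy: write A = P · J · P⁻¹ where J is a Jordan canonical form, so e^{tA} = P · e^{tJ} · P⁻¹, and e^{tJ} can be computed block-by-block.

A has Jordan form
J =
  [1, 1]
  [0, 1]
(up to reordering of blocks).

Per-block formulas:
  For a 2×2 Jordan block J_2(1): exp(t · J_2(1)) = e^(1t)·(I + t·N), where N is the 2×2 nilpotent shift.

After assembling e^{tJ} and conjugating by P, we get:

e^{tA} =
  [-2*t*exp(t) + exp(t), t*exp(t)]
  [-4*t*exp(t), 2*t*exp(t) + exp(t)]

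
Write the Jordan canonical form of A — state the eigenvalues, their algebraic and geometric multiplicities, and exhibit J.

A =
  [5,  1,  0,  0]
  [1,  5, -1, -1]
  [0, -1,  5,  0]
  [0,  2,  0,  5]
J_3(5) ⊕ J_1(5)

The characteristic polynomial is
  det(x·I − A) = x^4 - 20*x^3 + 150*x^2 - 500*x + 625 = (x - 5)^4

Eigenvalues and multiplicities (the geometric multiplicity of λ is n − rank(A − λI), which equals the number of Jordan blocks for λ):
  λ = 5: algebraic multiplicity = 4, geometric multiplicity = 2

Determining the block sizes for each eigenvalue:
  λ = 5: with am = 4 and gm = 2, the partition is not yet determined (e.g. several partitions of 4 into 2 parts exist). Let N = A − (5)·I. Computing rank(N^1) = 2, rank(N^2) = 1, rank(N^3) = 0; the number of blocks of size ≥ j is rank(N^{j−1}) − rank(N^j), giving [2, 1, 1]. So we have 1 block(s) of size 3, 1 block(s) of size 1 → block sizes [3, 1]

Assembling the blocks gives a Jordan form
J =
  [5, 1, 0, 0]
  [0, 5, 1, 0]
  [0, 0, 5, 0]
  [0, 0, 0, 5]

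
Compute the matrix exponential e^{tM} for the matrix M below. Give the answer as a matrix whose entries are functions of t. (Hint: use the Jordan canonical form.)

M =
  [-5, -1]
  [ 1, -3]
e^{tM} =
  [-t*exp(-4*t) + exp(-4*t), -t*exp(-4*t)]
  [t*exp(-4*t), t*exp(-4*t) + exp(-4*t)]

Strategy: write M = P · J · P⁻¹ where J is a Jordan canonical form, so e^{tM} = P · e^{tJ} · P⁻¹, and e^{tJ} can be computed block-by-block.

M has Jordan form
J =
  [-4,  1]
  [ 0, -4]
(up to reordering of blocks).

Per-block formulas:
  For a 2×2 Jordan block J_2(-4): exp(t · J_2(-4)) = e^(-4t)·(I + t·N), where N is the 2×2 nilpotent shift.

After assembling e^{tJ} and conjugating by P, we get:

e^{tM} =
  [-t*exp(-4*t) + exp(-4*t), -t*exp(-4*t)]
  [t*exp(-4*t), t*exp(-4*t) + exp(-4*t)]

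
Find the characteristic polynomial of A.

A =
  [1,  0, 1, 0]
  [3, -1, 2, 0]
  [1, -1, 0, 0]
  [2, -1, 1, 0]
x^4

Expanding det(x·I − A) (e.g. by cofactor expansion or by noting that A is similar to its Jordan form J, which has the same characteristic polynomial as A) gives
  χ_A(x) = x^4
which factors as x^4. The eigenvalues (with algebraic multiplicities) are λ = 0 with multiplicity 4.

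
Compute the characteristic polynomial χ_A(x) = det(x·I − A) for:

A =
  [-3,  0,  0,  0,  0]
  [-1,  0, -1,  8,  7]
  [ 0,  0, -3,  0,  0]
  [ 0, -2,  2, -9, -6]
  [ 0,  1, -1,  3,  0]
x^5 + 15*x^4 + 90*x^3 + 270*x^2 + 405*x + 243

Expanding det(x·I − A) (e.g. by cofactor expansion or by noting that A is similar to its Jordan form J, which has the same characteristic polynomial as A) gives
  χ_A(x) = x^5 + 15*x^4 + 90*x^3 + 270*x^2 + 405*x + 243
which factors as (x + 3)^5. The eigenvalues (with algebraic multiplicities) are λ = -3 with multiplicity 5.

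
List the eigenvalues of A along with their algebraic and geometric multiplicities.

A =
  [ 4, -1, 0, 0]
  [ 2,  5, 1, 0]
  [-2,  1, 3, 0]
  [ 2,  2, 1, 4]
λ = 4: alg = 4, geom = 2

Step 1 — factor the characteristic polynomial to read off the algebraic multiplicities:
  χ_A(x) = (x - 4)^4

Step 2 — compute geometric multiplicities via the rank-nullity identity g(λ) = n − rank(A − λI):
  rank(A − (4)·I) = 2, so dim ker(A − (4)·I) = n − 2 = 2

Summary:
  λ = 4: algebraic multiplicity = 4, geometric multiplicity = 2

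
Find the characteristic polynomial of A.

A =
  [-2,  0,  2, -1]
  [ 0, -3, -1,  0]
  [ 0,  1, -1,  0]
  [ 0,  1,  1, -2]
x^4 + 8*x^3 + 24*x^2 + 32*x + 16

Expanding det(x·I − A) (e.g. by cofactor expansion or by noting that A is similar to its Jordan form J, which has the same characteristic polynomial as A) gives
  χ_A(x) = x^4 + 8*x^3 + 24*x^2 + 32*x + 16
which factors as (x + 2)^4. The eigenvalues (with algebraic multiplicities) are λ = -2 with multiplicity 4.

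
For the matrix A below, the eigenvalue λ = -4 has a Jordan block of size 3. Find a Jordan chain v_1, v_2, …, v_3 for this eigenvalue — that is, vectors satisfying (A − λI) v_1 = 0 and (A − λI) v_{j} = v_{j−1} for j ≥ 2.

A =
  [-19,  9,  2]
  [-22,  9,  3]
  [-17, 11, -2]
A Jordan chain for λ = -4 of length 3:
v_1 = (-7, -7, -21)ᵀ
v_2 = (-15, -22, -17)ᵀ
v_3 = (1, 0, 0)ᵀ

Let N = A − (-4)·I. We want v_3 with N^3 v_3 = 0 but N^2 v_3 ≠ 0; then v_{j-1} := N · v_j for j = 3, …, 2.

Pick v_3 = (1, 0, 0)ᵀ.
Then v_2 = N · v_3 = (-15, -22, -17)ᵀ.
Then v_1 = N · v_2 = (-7, -7, -21)ᵀ.

Sanity check: (A − (-4)·I) v_1 = (0, 0, 0)ᵀ = 0. ✓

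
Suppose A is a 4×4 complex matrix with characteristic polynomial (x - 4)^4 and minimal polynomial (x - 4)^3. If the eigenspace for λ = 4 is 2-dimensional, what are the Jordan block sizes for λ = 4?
Block sizes for λ = 4: [3, 1]

Step 1 — from the characteristic polynomial, algebraic multiplicity of λ = 4 is 4. From dim ker(A − (4)·I) = 2, there are exactly 2 Jordan blocks for λ = 4.
Step 2 — from the minimal polynomial, the factor (x − 4)^3 tells us the largest block for λ = 4 has size 3.
Step 3 — with total size 4, 2 blocks, and largest block 3, the block sizes (in nonincreasing order) are [3, 1].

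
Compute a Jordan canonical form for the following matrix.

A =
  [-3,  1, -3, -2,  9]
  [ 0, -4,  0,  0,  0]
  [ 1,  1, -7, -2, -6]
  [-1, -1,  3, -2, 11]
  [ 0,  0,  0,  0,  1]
J_2(-4) ⊕ J_1(-4) ⊕ J_1(-4) ⊕ J_1(1)

The characteristic polynomial is
  det(x·I − A) = x^5 + 15*x^4 + 80*x^3 + 160*x^2 - 256 = (x - 1)*(x + 4)^4

Eigenvalues and multiplicities (the geometric multiplicity of λ is n − rank(A − λI), which equals the number of Jordan blocks for λ):
  λ = -4: algebraic multiplicity = 4, geometric multiplicity = 3
  λ = 1: algebraic multiplicity = 1, geometric multiplicity = 1

Determining the block sizes for each eigenvalue:
  λ = -4: 3 blocks summing to 4 forces exactly one block of size 2 and the rest size 1 → block sizes [2, 1, 1]
  λ = 1: one block (gm = 1), so the single block has size am = 1 → block sizes [1]

Assembling the blocks gives a Jordan form
J =
  [-4,  1,  0,  0, 0]
  [ 0, -4,  0,  0, 0]
  [ 0,  0, -4,  0, 0]
  [ 0,  0,  0, -4, 0]
  [ 0,  0,  0,  0, 1]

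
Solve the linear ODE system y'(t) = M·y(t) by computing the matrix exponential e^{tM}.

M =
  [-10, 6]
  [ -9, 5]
e^{tM} =
  [-2*exp(-t) + 3*exp(-4*t), 2*exp(-t) - 2*exp(-4*t)]
  [-3*exp(-t) + 3*exp(-4*t), 3*exp(-t) - 2*exp(-4*t)]

Strategy: write M = P · J · P⁻¹ where J is a Jordan canonical form, so e^{tM} = P · e^{tJ} · P⁻¹, and e^{tJ} can be computed block-by-block.

M has Jordan form
J =
  [-4,  0]
  [ 0, -1]
(up to reordering of blocks).

Per-block formulas:
  For a 1×1 block at λ = -4: exp(t · [-4]) = [e^(-4t)].
  For a 1×1 block at λ = -1: exp(t · [-1]) = [e^(-1t)].

After assembling e^{tJ} and conjugating by P, we get:

e^{tM} =
  [-2*exp(-t) + 3*exp(-4*t), 2*exp(-t) - 2*exp(-4*t)]
  [-3*exp(-t) + 3*exp(-4*t), 3*exp(-t) - 2*exp(-4*t)]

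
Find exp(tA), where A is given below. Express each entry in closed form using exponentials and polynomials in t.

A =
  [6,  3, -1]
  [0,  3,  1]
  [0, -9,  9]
e^{tA} =
  [exp(6*t), 3*t*exp(6*t), -t*exp(6*t)]
  [0, -3*t*exp(6*t) + exp(6*t), t*exp(6*t)]
  [0, -9*t*exp(6*t), 3*t*exp(6*t) + exp(6*t)]

Strategy: write A = P · J · P⁻¹ where J is a Jordan canonical form, so e^{tA} = P · e^{tJ} · P⁻¹, and e^{tJ} can be computed block-by-block.

A has Jordan form
J =
  [6, 1, 0]
  [0, 6, 0]
  [0, 0, 6]
(up to reordering of blocks).

Per-block formulas:
  For a 2×2 Jordan block J_2(6): exp(t · J_2(6)) = e^(6t)·(I + t·N), where N is the 2×2 nilpotent shift.
  For a 1×1 block at λ = 6: exp(t · [6]) = [e^(6t)].

After assembling e^{tJ} and conjugating by P, we get:

e^{tA} =
  [exp(6*t), 3*t*exp(6*t), -t*exp(6*t)]
  [0, -3*t*exp(6*t) + exp(6*t), t*exp(6*t)]
  [0, -9*t*exp(6*t), 3*t*exp(6*t) + exp(6*t)]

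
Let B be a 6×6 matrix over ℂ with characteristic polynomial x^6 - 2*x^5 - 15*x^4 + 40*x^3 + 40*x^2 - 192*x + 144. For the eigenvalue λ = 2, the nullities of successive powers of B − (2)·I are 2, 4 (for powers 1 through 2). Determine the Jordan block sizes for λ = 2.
Block sizes for λ = 2: [2, 2]

From the dimensions of kernels of powers, the number of Jordan blocks of size at least j is d_j − d_{j−1} where d_j = dim ker(N^j) (with d_0 = 0). Computing the differences gives [2, 2].
The number of blocks of size exactly k is (#blocks of size ≥ k) − (#blocks of size ≥ k + 1), so the partition is: 2 block(s) of size 2.
In nonincreasing order the block sizes are [2, 2].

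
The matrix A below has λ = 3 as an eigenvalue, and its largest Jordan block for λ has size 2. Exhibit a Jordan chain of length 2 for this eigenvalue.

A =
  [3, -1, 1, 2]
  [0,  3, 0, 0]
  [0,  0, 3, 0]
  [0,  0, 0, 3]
A Jordan chain for λ = 3 of length 2:
v_1 = (-1, 0, 0, 0)ᵀ
v_2 = (0, 1, 0, 0)ᵀ

Let N = A − (3)·I. We want v_2 with N^2 v_2 = 0 but N^1 v_2 ≠ 0; then v_{j-1} := N · v_j for j = 2, …, 2.

Pick v_2 = (0, 1, 0, 0)ᵀ.
Then v_1 = N · v_2 = (-1, 0, 0, 0)ᵀ.

Sanity check: (A − (3)·I) v_1 = (0, 0, 0, 0)ᵀ = 0. ✓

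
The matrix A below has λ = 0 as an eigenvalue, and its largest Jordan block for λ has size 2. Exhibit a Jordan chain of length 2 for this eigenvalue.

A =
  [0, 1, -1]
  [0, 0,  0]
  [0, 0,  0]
A Jordan chain for λ = 0 of length 2:
v_1 = (1, 0, 0)ᵀ
v_2 = (0, 1, 0)ᵀ

Let N = A − (0)·I. We want v_2 with N^2 v_2 = 0 but N^1 v_2 ≠ 0; then v_{j-1} := N · v_j for j = 2, …, 2.

Pick v_2 = (0, 1, 0)ᵀ.
Then v_1 = N · v_2 = (1, 0, 0)ᵀ.

Sanity check: (A − (0)·I) v_1 = (0, 0, 0)ᵀ = 0. ✓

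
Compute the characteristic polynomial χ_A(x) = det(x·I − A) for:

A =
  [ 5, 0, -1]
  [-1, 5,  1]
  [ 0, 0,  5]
x^3 - 15*x^2 + 75*x - 125

Expanding det(x·I − A) (e.g. by cofactor expansion or by noting that A is similar to its Jordan form J, which has the same characteristic polynomial as A) gives
  χ_A(x) = x^3 - 15*x^2 + 75*x - 125
which factors as (x - 5)^3. The eigenvalues (with algebraic multiplicities) are λ = 5 with multiplicity 3.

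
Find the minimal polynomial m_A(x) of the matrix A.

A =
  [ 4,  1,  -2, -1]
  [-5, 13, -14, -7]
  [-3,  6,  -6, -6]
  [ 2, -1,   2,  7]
x^3 - 12*x^2 + 45*x - 54

The characteristic polynomial is χ_A(x) = (x - 6)^2*(x - 3)^2, so the eigenvalues are known. The minimal polynomial is
  m_A(x) = Π_λ (x − λ)^{k_λ}
where k_λ is the size of the *largest* Jordan block for λ (equivalently, the smallest k with (A − λI)^k v = 0 for every generalised eigenvector v of λ).

  λ = 3: largest Jordan block has size 2, contributing (x − 3)^2
  λ = 6: largest Jordan block has size 1, contributing (x − 6)

So m_A(x) = (x - 6)*(x - 3)^2 = x^3 - 12*x^2 + 45*x - 54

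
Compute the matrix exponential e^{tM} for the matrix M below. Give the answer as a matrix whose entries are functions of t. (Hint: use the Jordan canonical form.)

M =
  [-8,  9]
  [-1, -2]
e^{tM} =
  [-3*t*exp(-5*t) + exp(-5*t), 9*t*exp(-5*t)]
  [-t*exp(-5*t), 3*t*exp(-5*t) + exp(-5*t)]

Strategy: write M = P · J · P⁻¹ where J is a Jordan canonical form, so e^{tM} = P · e^{tJ} · P⁻¹, and e^{tJ} can be computed block-by-block.

M has Jordan form
J =
  [-5,  1]
  [ 0, -5]
(up to reordering of blocks).

Per-block formulas:
  For a 2×2 Jordan block J_2(-5): exp(t · J_2(-5)) = e^(-5t)·(I + t·N), where N is the 2×2 nilpotent shift.

After assembling e^{tJ} and conjugating by P, we get:

e^{tM} =
  [-3*t*exp(-5*t) + exp(-5*t), 9*t*exp(-5*t)]
  [-t*exp(-5*t), 3*t*exp(-5*t) + exp(-5*t)]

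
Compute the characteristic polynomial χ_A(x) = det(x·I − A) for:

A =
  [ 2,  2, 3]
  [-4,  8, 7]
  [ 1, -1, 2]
x^3 - 12*x^2 + 48*x - 64

Expanding det(x·I − A) (e.g. by cofactor expansion or by noting that A is similar to its Jordan form J, which has the same characteristic polynomial as A) gives
  χ_A(x) = x^3 - 12*x^2 + 48*x - 64
which factors as (x - 4)^3. The eigenvalues (with algebraic multiplicities) are λ = 4 with multiplicity 3.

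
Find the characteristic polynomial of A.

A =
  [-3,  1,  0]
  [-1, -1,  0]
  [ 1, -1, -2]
x^3 + 6*x^2 + 12*x + 8

Expanding det(x·I − A) (e.g. by cofactor expansion or by noting that A is similar to its Jordan form J, which has the same characteristic polynomial as A) gives
  χ_A(x) = x^3 + 6*x^2 + 12*x + 8
which factors as (x + 2)^3. The eigenvalues (with algebraic multiplicities) are λ = -2 with multiplicity 3.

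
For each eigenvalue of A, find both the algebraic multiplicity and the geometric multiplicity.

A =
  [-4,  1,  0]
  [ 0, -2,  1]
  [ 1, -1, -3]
λ = -3: alg = 3, geom = 1

Step 1 — factor the characteristic polynomial to read off the algebraic multiplicities:
  χ_A(x) = (x + 3)^3

Step 2 — compute geometric multiplicities via the rank-nullity identity g(λ) = n − rank(A − λI):
  rank(A − (-3)·I) = 2, so dim ker(A − (-3)·I) = n − 2 = 1

Summary:
  λ = -3: algebraic multiplicity = 3, geometric multiplicity = 1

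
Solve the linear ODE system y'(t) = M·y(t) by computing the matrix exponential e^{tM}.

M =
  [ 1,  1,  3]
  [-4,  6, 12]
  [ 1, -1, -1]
e^{tM} =
  [-t*exp(2*t) + exp(2*t), t*exp(2*t), 3*t*exp(2*t)]
  [-4*t*exp(2*t), 4*t*exp(2*t) + exp(2*t), 12*t*exp(2*t)]
  [t*exp(2*t), -t*exp(2*t), -3*t*exp(2*t) + exp(2*t)]

Strategy: write M = P · J · P⁻¹ where J is a Jordan canonical form, so e^{tM} = P · e^{tJ} · P⁻¹, and e^{tJ} can be computed block-by-block.

M has Jordan form
J =
  [2, 1, 0]
  [0, 2, 0]
  [0, 0, 2]
(up to reordering of blocks).

Per-block formulas:
  For a 2×2 Jordan block J_2(2): exp(t · J_2(2)) = e^(2t)·(I + t·N), where N is the 2×2 nilpotent shift.
  For a 1×1 block at λ = 2: exp(t · [2]) = [e^(2t)].

After assembling e^{tJ} and conjugating by P, we get:

e^{tM} =
  [-t*exp(2*t) + exp(2*t), t*exp(2*t), 3*t*exp(2*t)]
  [-4*t*exp(2*t), 4*t*exp(2*t) + exp(2*t), 12*t*exp(2*t)]
  [t*exp(2*t), -t*exp(2*t), -3*t*exp(2*t) + exp(2*t)]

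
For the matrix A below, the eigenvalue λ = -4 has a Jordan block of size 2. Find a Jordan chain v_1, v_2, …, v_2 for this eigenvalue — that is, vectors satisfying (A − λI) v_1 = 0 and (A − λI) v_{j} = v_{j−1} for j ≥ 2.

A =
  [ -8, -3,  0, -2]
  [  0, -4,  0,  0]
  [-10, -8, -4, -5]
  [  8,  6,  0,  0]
A Jordan chain for λ = -4 of length 2:
v_1 = (-4, 0, -10, 8)ᵀ
v_2 = (1, 0, 0, 0)ᵀ

Let N = A − (-4)·I. We want v_2 with N^2 v_2 = 0 but N^1 v_2 ≠ 0; then v_{j-1} := N · v_j for j = 2, …, 2.

Pick v_2 = (1, 0, 0, 0)ᵀ.
Then v_1 = N · v_2 = (-4, 0, -10, 8)ᵀ.

Sanity check: (A − (-4)·I) v_1 = (0, 0, 0, 0)ᵀ = 0. ✓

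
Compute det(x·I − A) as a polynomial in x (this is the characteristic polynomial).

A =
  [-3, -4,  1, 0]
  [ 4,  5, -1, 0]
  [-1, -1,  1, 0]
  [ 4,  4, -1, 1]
x^4 - 4*x^3 + 6*x^2 - 4*x + 1

Expanding det(x·I − A) (e.g. by cofactor expansion or by noting that A is similar to its Jordan form J, which has the same characteristic polynomial as A) gives
  χ_A(x) = x^4 - 4*x^3 + 6*x^2 - 4*x + 1
which factors as (x - 1)^4. The eigenvalues (with algebraic multiplicities) are λ = 1 with multiplicity 4.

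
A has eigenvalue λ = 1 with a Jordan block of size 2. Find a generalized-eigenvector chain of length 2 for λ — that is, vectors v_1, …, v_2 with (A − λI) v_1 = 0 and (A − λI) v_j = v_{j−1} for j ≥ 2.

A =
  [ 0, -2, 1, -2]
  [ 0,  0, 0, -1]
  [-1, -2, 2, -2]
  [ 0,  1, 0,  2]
A Jordan chain for λ = 1 of length 2:
v_1 = (-1, 0, -1, 0)ᵀ
v_2 = (1, 0, 0, 0)ᵀ

Let N = A − (1)·I. We want v_2 with N^2 v_2 = 0 but N^1 v_2 ≠ 0; then v_{j-1} := N · v_j for j = 2, …, 2.

Pick v_2 = (1, 0, 0, 0)ᵀ.
Then v_1 = N · v_2 = (-1, 0, -1, 0)ᵀ.

Sanity check: (A − (1)·I) v_1 = (0, 0, 0, 0)ᵀ = 0. ✓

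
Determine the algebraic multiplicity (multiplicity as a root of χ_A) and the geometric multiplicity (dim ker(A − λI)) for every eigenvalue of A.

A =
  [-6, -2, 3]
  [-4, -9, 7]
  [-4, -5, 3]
λ = -4: alg = 3, geom = 1

Step 1 — factor the characteristic polynomial to read off the algebraic multiplicities:
  χ_A(x) = (x + 4)^3

Step 2 — compute geometric multiplicities via the rank-nullity identity g(λ) = n − rank(A − λI):
  rank(A − (-4)·I) = 2, so dim ker(A − (-4)·I) = n − 2 = 1

Summary:
  λ = -4: algebraic multiplicity = 3, geometric multiplicity = 1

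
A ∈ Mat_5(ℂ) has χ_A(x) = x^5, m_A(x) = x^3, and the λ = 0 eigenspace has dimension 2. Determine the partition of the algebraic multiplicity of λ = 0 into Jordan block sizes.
Block sizes for λ = 0: [3, 2]

Step 1 — from the characteristic polynomial, algebraic multiplicity of λ = 0 is 5. From dim ker(A − (0)·I) = 2, there are exactly 2 Jordan blocks for λ = 0.
Step 2 — from the minimal polynomial, the factor (x − 0)^3 tells us the largest block for λ = 0 has size 3.
Step 3 — with total size 5, 2 blocks, and largest block 3, the block sizes (in nonincreasing order) are [3, 2].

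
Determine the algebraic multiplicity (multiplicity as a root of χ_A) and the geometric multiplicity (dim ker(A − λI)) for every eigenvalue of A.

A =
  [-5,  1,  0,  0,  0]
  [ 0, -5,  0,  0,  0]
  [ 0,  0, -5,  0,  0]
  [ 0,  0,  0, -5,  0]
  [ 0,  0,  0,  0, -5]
λ = -5: alg = 5, geom = 4

Step 1 — factor the characteristic polynomial to read off the algebraic multiplicities:
  χ_A(x) = (x + 5)^5

Step 2 — compute geometric multiplicities via the rank-nullity identity g(λ) = n − rank(A − λI):
  rank(A − (-5)·I) = 1, so dim ker(A − (-5)·I) = n − 1 = 4

Summary:
  λ = -5: algebraic multiplicity = 5, geometric multiplicity = 4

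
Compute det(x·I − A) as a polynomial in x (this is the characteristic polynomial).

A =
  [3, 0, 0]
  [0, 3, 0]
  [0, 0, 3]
x^3 - 9*x^2 + 27*x - 27

Expanding det(x·I − A) (e.g. by cofactor expansion or by noting that A is similar to its Jordan form J, which has the same characteristic polynomial as A) gives
  χ_A(x) = x^3 - 9*x^2 + 27*x - 27
which factors as (x - 3)^3. The eigenvalues (with algebraic multiplicities) are λ = 3 with multiplicity 3.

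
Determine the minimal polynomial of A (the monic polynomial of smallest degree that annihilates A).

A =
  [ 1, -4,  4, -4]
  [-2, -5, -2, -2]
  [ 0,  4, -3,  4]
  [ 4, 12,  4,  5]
x^3 + 3*x^2 - x - 3

The characteristic polynomial is χ_A(x) = (x - 1)^2*(x + 1)*(x + 3), so the eigenvalues are known. The minimal polynomial is
  m_A(x) = Π_λ (x − λ)^{k_λ}
where k_λ is the size of the *largest* Jordan block for λ (equivalently, the smallest k with (A − λI)^k v = 0 for every generalised eigenvector v of λ).

  λ = -3: largest Jordan block has size 1, contributing (x + 3)
  λ = -1: largest Jordan block has size 1, contributing (x + 1)
  λ = 1: largest Jordan block has size 1, contributing (x − 1)

So m_A(x) = (x - 1)*(x + 1)*(x + 3) = x^3 + 3*x^2 - x - 3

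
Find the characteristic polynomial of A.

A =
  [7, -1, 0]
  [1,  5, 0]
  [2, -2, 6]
x^3 - 18*x^2 + 108*x - 216

Expanding det(x·I − A) (e.g. by cofactor expansion or by noting that A is similar to its Jordan form J, which has the same characteristic polynomial as A) gives
  χ_A(x) = x^3 - 18*x^2 + 108*x - 216
which factors as (x - 6)^3. The eigenvalues (with algebraic multiplicities) are λ = 6 with multiplicity 3.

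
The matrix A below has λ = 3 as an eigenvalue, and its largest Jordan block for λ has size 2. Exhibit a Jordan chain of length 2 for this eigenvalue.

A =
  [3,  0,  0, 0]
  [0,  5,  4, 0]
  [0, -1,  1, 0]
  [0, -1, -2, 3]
A Jordan chain for λ = 3 of length 2:
v_1 = (0, 2, -1, -1)ᵀ
v_2 = (0, 1, 0, 0)ᵀ

Let N = A − (3)·I. We want v_2 with N^2 v_2 = 0 but N^1 v_2 ≠ 0; then v_{j-1} := N · v_j for j = 2, …, 2.

Pick v_2 = (0, 1, 0, 0)ᵀ.
Then v_1 = N · v_2 = (0, 2, -1, -1)ᵀ.

Sanity check: (A − (3)·I) v_1 = (0, 0, 0, 0)ᵀ = 0. ✓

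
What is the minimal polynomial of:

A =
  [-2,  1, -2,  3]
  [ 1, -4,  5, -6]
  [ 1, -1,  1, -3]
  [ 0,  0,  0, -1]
x^3 + 5*x^2 + 8*x + 4

The characteristic polynomial is χ_A(x) = (x + 1)^2*(x + 2)^2, so the eigenvalues are known. The minimal polynomial is
  m_A(x) = Π_λ (x − λ)^{k_λ}
where k_λ is the size of the *largest* Jordan block for λ (equivalently, the smallest k with (A − λI)^k v = 0 for every generalised eigenvector v of λ).

  λ = -2: largest Jordan block has size 2, contributing (x + 2)^2
  λ = -1: largest Jordan block has size 1, contributing (x + 1)

So m_A(x) = (x + 1)*(x + 2)^2 = x^3 + 5*x^2 + 8*x + 4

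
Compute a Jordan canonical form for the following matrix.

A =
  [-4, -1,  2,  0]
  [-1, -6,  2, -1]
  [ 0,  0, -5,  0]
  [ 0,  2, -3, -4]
J_3(-5) ⊕ J_1(-4)

The characteristic polynomial is
  det(x·I − A) = x^4 + 19*x^3 + 135*x^2 + 425*x + 500 = (x + 4)*(x + 5)^3

Eigenvalues and multiplicities (the geometric multiplicity of λ is n − rank(A − λI), which equals the number of Jordan blocks for λ):
  λ = -5: algebraic multiplicity = 3, geometric multiplicity = 1
  λ = -4: algebraic multiplicity = 1, geometric multiplicity = 1

Determining the block sizes for each eigenvalue:
  λ = -5: one block (gm = 1), so the single block has size am = 3 → block sizes [3]
  λ = -4: one block (gm = 1), so the single block has size am = 1 → block sizes [1]

Assembling the blocks gives a Jordan form
J =
  [-5,  1,  0,  0]
  [ 0, -5,  1,  0]
  [ 0,  0, -5,  0]
  [ 0,  0,  0, -4]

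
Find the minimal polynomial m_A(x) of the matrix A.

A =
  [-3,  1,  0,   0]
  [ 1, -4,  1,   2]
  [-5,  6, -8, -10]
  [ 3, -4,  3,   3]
x^3 + 9*x^2 + 27*x + 27

The characteristic polynomial is χ_A(x) = (x + 3)^4, so the eigenvalues are known. The minimal polynomial is
  m_A(x) = Π_λ (x − λ)^{k_λ}
where k_λ is the size of the *largest* Jordan block for λ (equivalently, the smallest k with (A − λI)^k v = 0 for every generalised eigenvector v of λ).

  λ = -3: largest Jordan block has size 3, contributing (x + 3)^3

So m_A(x) = (x + 3)^3 = x^3 + 9*x^2 + 27*x + 27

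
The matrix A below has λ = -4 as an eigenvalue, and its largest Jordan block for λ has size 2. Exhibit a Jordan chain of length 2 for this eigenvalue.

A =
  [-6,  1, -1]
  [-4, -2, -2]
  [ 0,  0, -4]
A Jordan chain for λ = -4 of length 2:
v_1 = (-2, -4, 0)ᵀ
v_2 = (1, 0, 0)ᵀ

Let N = A − (-4)·I. We want v_2 with N^2 v_2 = 0 but N^1 v_2 ≠ 0; then v_{j-1} := N · v_j for j = 2, …, 2.

Pick v_2 = (1, 0, 0)ᵀ.
Then v_1 = N · v_2 = (-2, -4, 0)ᵀ.

Sanity check: (A − (-4)·I) v_1 = (0, 0, 0)ᵀ = 0. ✓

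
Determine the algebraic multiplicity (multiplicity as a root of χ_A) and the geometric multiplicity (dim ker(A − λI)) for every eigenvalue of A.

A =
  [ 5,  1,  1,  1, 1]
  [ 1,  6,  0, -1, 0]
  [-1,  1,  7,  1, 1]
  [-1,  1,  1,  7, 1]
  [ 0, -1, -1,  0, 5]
λ = 6: alg = 5, geom = 3

Step 1 — factor the characteristic polynomial to read off the algebraic multiplicities:
  χ_A(x) = (x - 6)^5

Step 2 — compute geometric multiplicities via the rank-nullity identity g(λ) = n − rank(A − λI):
  rank(A − (6)·I) = 2, so dim ker(A − (6)·I) = n − 2 = 3

Summary:
  λ = 6: algebraic multiplicity = 5, geometric multiplicity = 3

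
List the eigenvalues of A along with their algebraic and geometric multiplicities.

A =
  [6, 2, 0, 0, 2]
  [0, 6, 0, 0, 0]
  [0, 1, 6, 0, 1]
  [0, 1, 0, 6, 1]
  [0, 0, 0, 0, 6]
λ = 6: alg = 5, geom = 4

Step 1 — factor the characteristic polynomial to read off the algebraic multiplicities:
  χ_A(x) = (x - 6)^5

Step 2 — compute geometric multiplicities via the rank-nullity identity g(λ) = n − rank(A − λI):
  rank(A − (6)·I) = 1, so dim ker(A − (6)·I) = n − 1 = 4

Summary:
  λ = 6: algebraic multiplicity = 5, geometric multiplicity = 4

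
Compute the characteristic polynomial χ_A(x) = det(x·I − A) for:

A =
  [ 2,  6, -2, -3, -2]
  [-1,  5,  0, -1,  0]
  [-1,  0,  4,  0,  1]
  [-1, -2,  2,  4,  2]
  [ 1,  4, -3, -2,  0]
x^5 - 15*x^4 + 90*x^3 - 270*x^2 + 405*x - 243

Expanding det(x·I − A) (e.g. by cofactor expansion or by noting that A is similar to its Jordan form J, which has the same characteristic polynomial as A) gives
  χ_A(x) = x^5 - 15*x^4 + 90*x^3 - 270*x^2 + 405*x - 243
which factors as (x - 3)^5. The eigenvalues (with algebraic multiplicities) are λ = 3 with multiplicity 5.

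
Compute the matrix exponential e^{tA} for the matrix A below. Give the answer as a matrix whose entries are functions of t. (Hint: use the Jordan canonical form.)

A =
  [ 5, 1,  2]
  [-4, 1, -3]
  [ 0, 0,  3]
e^{tA} =
  [2*t*exp(3*t) + exp(3*t), t*exp(3*t), t^2*exp(3*t)/2 + 2*t*exp(3*t)]
  [-4*t*exp(3*t), -2*t*exp(3*t) + exp(3*t), -t^2*exp(3*t) - 3*t*exp(3*t)]
  [0, 0, exp(3*t)]

Strategy: write A = P · J · P⁻¹ where J is a Jordan canonical form, so e^{tA} = P · e^{tJ} · P⁻¹, and e^{tJ} can be computed block-by-block.

A has Jordan form
J =
  [3, 1, 0]
  [0, 3, 1]
  [0, 0, 3]
(up to reordering of blocks).

Per-block formulas:
  For a 3×3 Jordan block J_3(3): exp(t · J_3(3)) = e^(3t)·(I + t·N + (t^2/2)·N^2), where N is the 3×3 nilpotent shift.

After assembling e^{tJ} and conjugating by P, we get:

e^{tA} =
  [2*t*exp(3*t) + exp(3*t), t*exp(3*t), t^2*exp(3*t)/2 + 2*t*exp(3*t)]
  [-4*t*exp(3*t), -2*t*exp(3*t) + exp(3*t), -t^2*exp(3*t) - 3*t*exp(3*t)]
  [0, 0, exp(3*t)]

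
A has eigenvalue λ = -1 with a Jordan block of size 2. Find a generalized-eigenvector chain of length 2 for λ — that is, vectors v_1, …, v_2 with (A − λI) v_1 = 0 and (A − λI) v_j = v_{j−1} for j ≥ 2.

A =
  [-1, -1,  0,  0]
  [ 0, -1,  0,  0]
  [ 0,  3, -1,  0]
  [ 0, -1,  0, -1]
A Jordan chain for λ = -1 of length 2:
v_1 = (-1, 0, 3, -1)ᵀ
v_2 = (0, 1, 0, 0)ᵀ

Let N = A − (-1)·I. We want v_2 with N^2 v_2 = 0 but N^1 v_2 ≠ 0; then v_{j-1} := N · v_j for j = 2, …, 2.

Pick v_2 = (0, 1, 0, 0)ᵀ.
Then v_1 = N · v_2 = (-1, 0, 3, -1)ᵀ.

Sanity check: (A − (-1)·I) v_1 = (0, 0, 0, 0)ᵀ = 0. ✓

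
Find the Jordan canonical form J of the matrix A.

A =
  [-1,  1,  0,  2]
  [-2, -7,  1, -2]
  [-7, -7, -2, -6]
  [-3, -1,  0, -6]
J_3(-4) ⊕ J_1(-4)

The characteristic polynomial is
  det(x·I − A) = x^4 + 16*x^3 + 96*x^2 + 256*x + 256 = (x + 4)^4

Eigenvalues and multiplicities (the geometric multiplicity of λ is n − rank(A − λI), which equals the number of Jordan blocks for λ):
  λ = -4: algebraic multiplicity = 4, geometric multiplicity = 2

Determining the block sizes for each eigenvalue:
  λ = -4: with am = 4 and gm = 2, the partition is not yet determined (e.g. several partitions of 4 into 2 parts exist). Let N = A − (-4)·I. Computing rank(N^1) = 2, rank(N^2) = 1, rank(N^3) = 0; the number of blocks of size ≥ j is rank(N^{j−1}) − rank(N^j), giving [2, 1, 1]. So we have 1 block(s) of size 3, 1 block(s) of size 1 → block sizes [3, 1]

Assembling the blocks gives a Jordan form
J =
  [-4,  1,  0,  0]
  [ 0, -4,  1,  0]
  [ 0,  0, -4,  0]
  [ 0,  0,  0, -4]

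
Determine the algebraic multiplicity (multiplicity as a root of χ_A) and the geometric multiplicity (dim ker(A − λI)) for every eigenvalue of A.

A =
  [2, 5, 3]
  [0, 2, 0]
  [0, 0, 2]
λ = 2: alg = 3, geom = 2

Step 1 — factor the characteristic polynomial to read off the algebraic multiplicities:
  χ_A(x) = (x - 2)^3

Step 2 — compute geometric multiplicities via the rank-nullity identity g(λ) = n − rank(A − λI):
  rank(A − (2)·I) = 1, so dim ker(A − (2)·I) = n − 1 = 2

Summary:
  λ = 2: algebraic multiplicity = 3, geometric multiplicity = 2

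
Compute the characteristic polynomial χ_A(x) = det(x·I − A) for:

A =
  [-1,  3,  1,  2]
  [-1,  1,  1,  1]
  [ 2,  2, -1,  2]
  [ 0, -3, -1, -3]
x^4 + 4*x^3 + 6*x^2 + 4*x + 1

Expanding det(x·I − A) (e.g. by cofactor expansion or by noting that A is similar to its Jordan form J, which has the same characteristic polynomial as A) gives
  χ_A(x) = x^4 + 4*x^3 + 6*x^2 + 4*x + 1
which factors as (x + 1)^4. The eigenvalues (with algebraic multiplicities) are λ = -1 with multiplicity 4.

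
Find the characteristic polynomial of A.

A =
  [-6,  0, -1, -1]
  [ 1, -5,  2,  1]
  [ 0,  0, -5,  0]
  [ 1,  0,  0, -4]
x^4 + 20*x^3 + 150*x^2 + 500*x + 625

Expanding det(x·I − A) (e.g. by cofactor expansion or by noting that A is similar to its Jordan form J, which has the same characteristic polynomial as A) gives
  χ_A(x) = x^4 + 20*x^3 + 150*x^2 + 500*x + 625
which factors as (x + 5)^4. The eigenvalues (with algebraic multiplicities) are λ = -5 with multiplicity 4.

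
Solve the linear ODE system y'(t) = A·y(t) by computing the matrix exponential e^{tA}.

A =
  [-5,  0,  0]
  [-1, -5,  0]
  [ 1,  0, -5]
e^{tA} =
  [exp(-5*t), 0, 0]
  [-t*exp(-5*t), exp(-5*t), 0]
  [t*exp(-5*t), 0, exp(-5*t)]

Strategy: write A = P · J · P⁻¹ where J is a Jordan canonical form, so e^{tA} = P · e^{tJ} · P⁻¹, and e^{tJ} can be computed block-by-block.

A has Jordan form
J =
  [-5,  1,  0]
  [ 0, -5,  0]
  [ 0,  0, -5]
(up to reordering of blocks).

Per-block formulas:
  For a 2×2 Jordan block J_2(-5): exp(t · J_2(-5)) = e^(-5t)·(I + t·N), where N is the 2×2 nilpotent shift.
  For a 1×1 block at λ = -5: exp(t · [-5]) = [e^(-5t)].

After assembling e^{tJ} and conjugating by P, we get:

e^{tA} =
  [exp(-5*t), 0, 0]
  [-t*exp(-5*t), exp(-5*t), 0]
  [t*exp(-5*t), 0, exp(-5*t)]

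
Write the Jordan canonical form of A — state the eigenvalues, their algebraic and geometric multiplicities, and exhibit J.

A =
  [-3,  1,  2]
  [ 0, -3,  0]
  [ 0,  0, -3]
J_2(-3) ⊕ J_1(-3)

The characteristic polynomial is
  det(x·I − A) = x^3 + 9*x^2 + 27*x + 27 = (x + 3)^3

Eigenvalues and multiplicities (the geometric multiplicity of λ is n − rank(A − λI), which equals the number of Jordan blocks for λ):
  λ = -3: algebraic multiplicity = 3, geometric multiplicity = 2

Determining the block sizes for each eigenvalue:
  λ = -3: 2 blocks summing to 3 forces exactly one block of size 2 and the rest size 1 → block sizes [2, 1]

Assembling the blocks gives a Jordan form
J =
  [-3,  1,  0]
  [ 0, -3,  0]
  [ 0,  0, -3]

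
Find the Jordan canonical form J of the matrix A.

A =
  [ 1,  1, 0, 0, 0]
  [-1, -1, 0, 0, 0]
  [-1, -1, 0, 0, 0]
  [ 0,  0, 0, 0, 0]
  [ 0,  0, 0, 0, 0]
J_2(0) ⊕ J_1(0) ⊕ J_1(0) ⊕ J_1(0)

The characteristic polynomial is
  det(x·I − A) = x^5

Eigenvalues and multiplicities (the geometric multiplicity of λ is n − rank(A − λI), which equals the number of Jordan blocks for λ):
  λ = 0: algebraic multiplicity = 5, geometric multiplicity = 4

Determining the block sizes for each eigenvalue:
  λ = 0: 4 blocks summing to 5 forces exactly one block of size 2 and the rest size 1 → block sizes [2, 1, 1, 1]

Assembling the blocks gives a Jordan form
J =
  [0, 1, 0, 0, 0]
  [0, 0, 0, 0, 0]
  [0, 0, 0, 0, 0]
  [0, 0, 0, 0, 0]
  [0, 0, 0, 0, 0]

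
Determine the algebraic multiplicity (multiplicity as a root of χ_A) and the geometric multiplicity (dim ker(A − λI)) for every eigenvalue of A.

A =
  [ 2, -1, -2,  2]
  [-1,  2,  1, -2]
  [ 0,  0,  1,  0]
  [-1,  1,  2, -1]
λ = 1: alg = 4, geom = 2

Step 1 — factor the characteristic polynomial to read off the algebraic multiplicities:
  χ_A(x) = (x - 1)^4

Step 2 — compute geometric multiplicities via the rank-nullity identity g(λ) = n − rank(A − λI):
  rank(A − (1)·I) = 2, so dim ker(A − (1)·I) = n − 2 = 2

Summary:
  λ = 1: algebraic multiplicity = 4, geometric multiplicity = 2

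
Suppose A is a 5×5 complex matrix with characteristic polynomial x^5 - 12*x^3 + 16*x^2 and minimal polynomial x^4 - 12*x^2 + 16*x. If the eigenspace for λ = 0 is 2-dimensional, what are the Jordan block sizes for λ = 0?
Block sizes for λ = 0: [1, 1]

Step 1 — from the characteristic polynomial, algebraic multiplicity of λ = 0 is 2. From dim ker(A − (0)·I) = 2, there are exactly 2 Jordan blocks for λ = 0.
Step 2 — from the minimal polynomial, the factor (x − 0) tells us the largest block for λ = 0 has size 1.
Step 3 — with total size 2, 2 blocks, and largest block 1, the block sizes (in nonincreasing order) are [1, 1].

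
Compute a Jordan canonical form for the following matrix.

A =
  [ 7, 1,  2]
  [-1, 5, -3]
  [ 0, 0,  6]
J_3(6)

The characteristic polynomial is
  det(x·I − A) = x^3 - 18*x^2 + 108*x - 216 = (x - 6)^3

Eigenvalues and multiplicities (the geometric multiplicity of λ is n − rank(A − λI), which equals the number of Jordan blocks for λ):
  λ = 6: algebraic multiplicity = 3, geometric multiplicity = 1

Determining the block sizes for each eigenvalue:
  λ = 6: one block (gm = 1), so the single block has size am = 3 → block sizes [3]

Assembling the blocks gives a Jordan form
J =
  [6, 1, 0]
  [0, 6, 1]
  [0, 0, 6]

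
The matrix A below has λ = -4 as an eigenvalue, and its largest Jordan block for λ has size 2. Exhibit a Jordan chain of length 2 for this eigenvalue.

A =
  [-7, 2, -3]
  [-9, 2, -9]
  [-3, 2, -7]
A Jordan chain for λ = -4 of length 2:
v_1 = (-3, -9, -3)ᵀ
v_2 = (1, 0, 0)ᵀ

Let N = A − (-4)·I. We want v_2 with N^2 v_2 = 0 but N^1 v_2 ≠ 0; then v_{j-1} := N · v_j for j = 2, …, 2.

Pick v_2 = (1, 0, 0)ᵀ.
Then v_1 = N · v_2 = (-3, -9, -3)ᵀ.

Sanity check: (A − (-4)·I) v_1 = (0, 0, 0)ᵀ = 0. ✓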